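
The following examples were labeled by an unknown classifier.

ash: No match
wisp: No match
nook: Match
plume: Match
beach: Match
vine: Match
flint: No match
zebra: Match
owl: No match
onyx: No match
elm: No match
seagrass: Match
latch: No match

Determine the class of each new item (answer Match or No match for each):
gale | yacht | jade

One predicate separates the groups cleanly: has ≥ 2 vowels.
gale: 2 vowels, fits → Match.
yacht: 1 vowel, does not satisfy this → No match.
jade: 2 vowels, fits → Match.

Match, No match, Match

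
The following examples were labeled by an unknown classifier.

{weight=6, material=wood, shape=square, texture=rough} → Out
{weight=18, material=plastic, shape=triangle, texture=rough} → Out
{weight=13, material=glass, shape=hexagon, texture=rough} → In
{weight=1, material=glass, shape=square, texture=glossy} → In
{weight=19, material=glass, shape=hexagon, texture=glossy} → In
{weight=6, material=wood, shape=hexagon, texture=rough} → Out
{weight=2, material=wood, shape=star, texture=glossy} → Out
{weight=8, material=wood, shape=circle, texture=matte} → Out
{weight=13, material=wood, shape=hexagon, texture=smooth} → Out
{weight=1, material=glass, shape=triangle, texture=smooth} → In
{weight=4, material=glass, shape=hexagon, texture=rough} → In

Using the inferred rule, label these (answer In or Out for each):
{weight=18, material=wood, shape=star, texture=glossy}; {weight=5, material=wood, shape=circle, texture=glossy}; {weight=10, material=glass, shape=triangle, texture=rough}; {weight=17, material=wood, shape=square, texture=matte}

Out, Out, In, Out

Checking candidate rules against both groups, what survives is: material is glass.
{weight=18, material=wood, shape=star, texture=glossy}: material is wood — doesn't qualify, so Out.
{weight=5, material=wood, shape=circle, texture=glossy}: material is wood — doesn't qualify, so Out.
{weight=10, material=glass, shape=triangle, texture=rough}: material is glass — meets the rule, so In.
{weight=17, material=wood, shape=square, texture=matte}: material is wood — doesn't qualify, so Out.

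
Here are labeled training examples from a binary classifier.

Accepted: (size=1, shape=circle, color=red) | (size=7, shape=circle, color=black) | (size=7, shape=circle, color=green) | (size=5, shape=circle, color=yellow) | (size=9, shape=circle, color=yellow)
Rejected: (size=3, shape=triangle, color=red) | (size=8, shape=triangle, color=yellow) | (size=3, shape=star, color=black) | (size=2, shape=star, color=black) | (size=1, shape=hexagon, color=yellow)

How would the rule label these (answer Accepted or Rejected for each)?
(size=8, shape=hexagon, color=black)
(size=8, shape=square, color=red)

Rejected, Rejected

A rule that fits every label: shape is circle — true of each 'Accepted' example, false of each 'Rejected' one.
(size=8, shape=hexagon, color=black): Rejected (shape is hexagon). (size=8, shape=square, color=red): Rejected (shape is square).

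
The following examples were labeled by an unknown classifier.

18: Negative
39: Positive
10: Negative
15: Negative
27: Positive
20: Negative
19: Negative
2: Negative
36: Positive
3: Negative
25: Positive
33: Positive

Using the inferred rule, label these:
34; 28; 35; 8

The simplest hypothesis consistent with all the labels is: at least 25.

Positive, Positive, Positive, Negative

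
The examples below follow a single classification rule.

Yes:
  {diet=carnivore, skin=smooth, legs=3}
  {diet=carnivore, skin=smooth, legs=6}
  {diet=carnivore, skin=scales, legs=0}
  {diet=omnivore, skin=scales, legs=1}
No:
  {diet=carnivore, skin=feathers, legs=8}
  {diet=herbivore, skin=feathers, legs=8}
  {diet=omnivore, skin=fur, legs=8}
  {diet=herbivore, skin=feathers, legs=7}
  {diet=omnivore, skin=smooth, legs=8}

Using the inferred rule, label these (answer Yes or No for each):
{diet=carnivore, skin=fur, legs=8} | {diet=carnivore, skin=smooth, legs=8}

The classifier is using: legs ≤ 6.
{diet=carnivore, skin=fur, legs=8} → legs = 8 → No.
{diet=carnivore, skin=smooth, legs=8} → legs = 8 → No.

No, No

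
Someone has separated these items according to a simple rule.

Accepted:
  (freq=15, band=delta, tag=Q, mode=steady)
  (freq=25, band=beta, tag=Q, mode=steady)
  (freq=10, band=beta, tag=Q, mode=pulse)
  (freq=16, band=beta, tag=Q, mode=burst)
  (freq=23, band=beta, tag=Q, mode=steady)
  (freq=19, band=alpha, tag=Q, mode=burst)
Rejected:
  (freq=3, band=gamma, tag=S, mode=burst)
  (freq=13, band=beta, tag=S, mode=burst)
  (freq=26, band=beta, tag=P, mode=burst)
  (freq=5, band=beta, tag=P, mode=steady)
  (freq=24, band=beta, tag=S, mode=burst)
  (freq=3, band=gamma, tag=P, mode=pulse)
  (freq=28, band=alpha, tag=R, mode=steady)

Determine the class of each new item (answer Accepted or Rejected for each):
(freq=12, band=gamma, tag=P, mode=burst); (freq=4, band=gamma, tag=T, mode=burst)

The pattern is that an item is 'Accepted' exactly when: tag is Q.
(freq=12, band=gamma, tag=P, mode=burst): Rejected (tag is P). (freq=4, band=gamma, tag=T, mode=burst): Rejected (tag is T).

Rejected, Rejected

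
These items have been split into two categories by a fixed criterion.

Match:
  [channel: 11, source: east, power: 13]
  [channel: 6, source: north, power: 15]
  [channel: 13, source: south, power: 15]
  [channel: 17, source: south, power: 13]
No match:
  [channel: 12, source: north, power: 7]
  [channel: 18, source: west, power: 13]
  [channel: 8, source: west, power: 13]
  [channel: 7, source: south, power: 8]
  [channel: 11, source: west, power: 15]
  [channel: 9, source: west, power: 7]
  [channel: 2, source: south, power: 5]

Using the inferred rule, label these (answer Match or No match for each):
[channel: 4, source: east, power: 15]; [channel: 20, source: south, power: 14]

All 'Match' examples share one property — source is not west AND power ≥ 13 — and every 'No match' example lacks it.
[channel: 4, source: east, power: 15]: source is east, power = 15 — passes, so Match.
[channel: 20, source: south, power: 14]: source is south, power = 14 — passes, so Match.

Match, Match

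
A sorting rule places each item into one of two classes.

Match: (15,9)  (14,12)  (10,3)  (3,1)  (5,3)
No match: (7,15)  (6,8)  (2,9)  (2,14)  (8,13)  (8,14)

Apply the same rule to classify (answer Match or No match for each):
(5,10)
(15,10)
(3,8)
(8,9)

A rule that fits every label: first > second — true of each 'Match' example, false of each 'No match' one.
(5,10) — 5 < 10, hence No match.
(15,10) — 15 > 10, hence Match.
(3,8) — 3 < 8, hence No match.
(8,9) — 8 < 9, hence No match.

No match, Match, No match, No match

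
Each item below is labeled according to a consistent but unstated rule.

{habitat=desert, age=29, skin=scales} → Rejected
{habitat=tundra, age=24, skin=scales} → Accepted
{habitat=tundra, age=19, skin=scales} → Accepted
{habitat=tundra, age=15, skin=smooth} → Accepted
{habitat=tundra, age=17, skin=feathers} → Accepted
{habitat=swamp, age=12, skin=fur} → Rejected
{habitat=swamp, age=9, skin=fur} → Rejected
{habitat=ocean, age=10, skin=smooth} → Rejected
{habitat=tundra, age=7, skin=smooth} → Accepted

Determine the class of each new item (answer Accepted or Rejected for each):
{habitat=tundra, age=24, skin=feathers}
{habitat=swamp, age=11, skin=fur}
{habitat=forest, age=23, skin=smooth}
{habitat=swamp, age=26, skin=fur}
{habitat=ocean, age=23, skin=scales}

Accepted, Rejected, Rejected, Rejected, Rejected

The pattern is that an item is 'Accepted' exactly when: habitat is tundra.
{habitat=tundra, age=24, skin=feathers} → habitat is tundra → Accepted. {habitat=swamp, age=11, skin=fur} → habitat is swamp → Rejected. {habitat=forest, age=23, skin=smooth} → habitat is forest → Rejected. {habitat=swamp, age=26, skin=fur} → habitat is swamp → Rejected. {habitat=ocean, age=23, skin=scales} → habitat is ocean → Rejected.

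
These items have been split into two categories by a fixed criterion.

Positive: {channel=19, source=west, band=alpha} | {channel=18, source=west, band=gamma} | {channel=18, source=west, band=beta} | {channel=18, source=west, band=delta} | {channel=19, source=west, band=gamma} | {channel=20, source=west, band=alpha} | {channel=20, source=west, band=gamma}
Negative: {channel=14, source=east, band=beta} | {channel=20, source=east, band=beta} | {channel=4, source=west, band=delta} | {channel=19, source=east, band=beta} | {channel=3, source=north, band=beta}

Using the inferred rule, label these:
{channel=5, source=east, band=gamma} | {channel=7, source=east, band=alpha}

Negative, Negative

A rule that fits every label: source is west AND channel ≥ 14 — true of each 'Positive' example, false of each 'Negative' one.
{channel=5, source=east, band=gamma}: Negative (source is east, channel = 5).
{channel=7, source=east, band=alpha}: Negative (source is east, channel = 7).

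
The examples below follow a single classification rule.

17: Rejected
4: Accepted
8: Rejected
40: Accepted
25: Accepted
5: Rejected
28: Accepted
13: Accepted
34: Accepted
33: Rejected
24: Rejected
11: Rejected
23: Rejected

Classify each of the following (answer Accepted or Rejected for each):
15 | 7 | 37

Rejected, Accepted, Accepted

Looking at the examples, the only property every 'Accepted' case has and every 'Rejected' case lacks is: ≡ 1 (mod 3).
15: 15 mod 3 = 0 — lacks this property, so Rejected.
7: 7 mod 3 = 1 — satisfies this, so Accepted.
37: 37 mod 3 = 1 — satisfies this, so Accepted.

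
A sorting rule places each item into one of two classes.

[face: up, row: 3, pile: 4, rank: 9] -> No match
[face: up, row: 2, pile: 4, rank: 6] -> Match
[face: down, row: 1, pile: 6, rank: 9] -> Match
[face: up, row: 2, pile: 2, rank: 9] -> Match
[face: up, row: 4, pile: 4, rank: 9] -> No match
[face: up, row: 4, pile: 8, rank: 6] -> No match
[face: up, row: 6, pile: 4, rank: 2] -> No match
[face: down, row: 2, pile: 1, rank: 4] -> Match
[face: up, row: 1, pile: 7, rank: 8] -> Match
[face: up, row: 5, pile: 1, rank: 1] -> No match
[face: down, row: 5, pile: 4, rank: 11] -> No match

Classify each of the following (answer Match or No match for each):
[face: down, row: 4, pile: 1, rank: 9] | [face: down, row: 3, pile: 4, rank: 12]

No match, No match

'Match' ⟺ row ≤ 2.
No match: [face: down, row: 4, pile: 1, rank: 9], since row = 4. No match: [face: down, row: 3, pile: 4, rank: 12], since row = 3.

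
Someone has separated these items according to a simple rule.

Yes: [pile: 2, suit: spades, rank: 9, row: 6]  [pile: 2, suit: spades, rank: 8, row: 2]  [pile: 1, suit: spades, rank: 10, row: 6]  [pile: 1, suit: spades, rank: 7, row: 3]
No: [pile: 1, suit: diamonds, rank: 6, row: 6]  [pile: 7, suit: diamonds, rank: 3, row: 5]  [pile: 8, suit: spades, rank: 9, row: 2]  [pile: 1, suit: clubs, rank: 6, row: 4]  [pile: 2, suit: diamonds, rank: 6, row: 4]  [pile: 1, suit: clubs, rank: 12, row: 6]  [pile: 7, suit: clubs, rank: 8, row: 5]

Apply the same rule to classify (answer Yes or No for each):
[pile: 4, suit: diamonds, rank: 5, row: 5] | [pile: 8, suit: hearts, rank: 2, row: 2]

No, No

All 'Yes' examples share one property — suit is spades AND pile ≤ 2 — and every 'No' example lacks it.
[pile: 4, suit: diamonds, rank: 5, row: 5]: suit is diamonds, pile = 4 — fails the rule, so No. [pile: 8, suit: hearts, rank: 2, row: 2]: suit is hearts, pile = 8 — fails the rule, so No.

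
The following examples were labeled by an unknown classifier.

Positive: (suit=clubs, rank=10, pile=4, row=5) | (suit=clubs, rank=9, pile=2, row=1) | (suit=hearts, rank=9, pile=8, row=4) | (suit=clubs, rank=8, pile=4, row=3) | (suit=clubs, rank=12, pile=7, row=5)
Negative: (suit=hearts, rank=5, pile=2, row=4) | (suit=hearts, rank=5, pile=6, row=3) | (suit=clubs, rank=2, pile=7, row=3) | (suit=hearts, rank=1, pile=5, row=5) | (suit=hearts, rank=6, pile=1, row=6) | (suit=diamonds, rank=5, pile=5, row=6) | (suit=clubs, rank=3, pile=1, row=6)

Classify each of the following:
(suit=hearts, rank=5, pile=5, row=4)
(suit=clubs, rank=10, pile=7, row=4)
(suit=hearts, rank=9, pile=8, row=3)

Negative, Positive, Positive

The common property of the 'Positive' items is: rank ≥ 8. No 'Negative' item has it.
Negative: (suit=hearts, rank=5, pile=5, row=4), since rank = 5. Positive: (suit=clubs, rank=10, pile=7, row=4), since rank = 10. Positive: (suit=hearts, rank=9, pile=8, row=3), since rank = 9.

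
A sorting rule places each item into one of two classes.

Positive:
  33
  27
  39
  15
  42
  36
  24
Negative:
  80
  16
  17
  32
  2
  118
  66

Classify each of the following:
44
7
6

The rule appears to be: multiple of 3 AND at most 42.

Negative, Negative, Positive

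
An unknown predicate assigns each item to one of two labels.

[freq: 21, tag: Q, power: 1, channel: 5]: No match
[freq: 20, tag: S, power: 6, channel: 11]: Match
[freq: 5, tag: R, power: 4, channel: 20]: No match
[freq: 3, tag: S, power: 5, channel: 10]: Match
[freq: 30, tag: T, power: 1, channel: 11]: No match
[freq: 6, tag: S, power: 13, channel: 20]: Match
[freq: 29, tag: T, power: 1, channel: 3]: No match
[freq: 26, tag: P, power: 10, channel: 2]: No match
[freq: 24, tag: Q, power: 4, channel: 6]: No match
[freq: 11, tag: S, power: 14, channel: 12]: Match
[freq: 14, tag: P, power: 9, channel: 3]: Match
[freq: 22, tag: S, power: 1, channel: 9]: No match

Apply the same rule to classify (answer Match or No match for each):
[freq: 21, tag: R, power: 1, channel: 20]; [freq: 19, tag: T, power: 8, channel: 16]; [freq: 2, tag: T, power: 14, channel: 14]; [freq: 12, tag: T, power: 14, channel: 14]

One predicate separates the groups cleanly: power ≥ 5 AND freq ≤ 20.
[freq: 21, tag: R, power: 1, channel: 20]: power = 1, freq = 21 — fails this test, so No match. [freq: 19, tag: T, power: 8, channel: 16]: power = 8, freq = 19 — has this property, so Match. [freq: 2, tag: T, power: 14, channel: 14]: power = 14, freq = 2 — has this property, so Match. [freq: 12, tag: T, power: 14, channel: 14]: power = 14, freq = 12 — has this property, so Match.

No match, Match, Match, Match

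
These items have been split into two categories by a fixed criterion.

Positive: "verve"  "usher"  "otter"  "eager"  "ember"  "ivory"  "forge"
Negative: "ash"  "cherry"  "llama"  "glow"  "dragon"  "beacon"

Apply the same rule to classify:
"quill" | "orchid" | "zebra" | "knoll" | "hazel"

The distinguishing property — odd length AND contains 'r' — holds for all the 'Positive' cases and none of the 'Negative' cases.
Negative: "quill", since length 5, no 'r'.
Negative: "orchid", since length 6, has 'r'.
Positive: "zebra", since length 5, has 'r'.
Negative: "knoll", since length 5, no 'r'.
Negative: "hazel", since length 5, no 'r'.

Negative, Negative, Positive, Negative, Negative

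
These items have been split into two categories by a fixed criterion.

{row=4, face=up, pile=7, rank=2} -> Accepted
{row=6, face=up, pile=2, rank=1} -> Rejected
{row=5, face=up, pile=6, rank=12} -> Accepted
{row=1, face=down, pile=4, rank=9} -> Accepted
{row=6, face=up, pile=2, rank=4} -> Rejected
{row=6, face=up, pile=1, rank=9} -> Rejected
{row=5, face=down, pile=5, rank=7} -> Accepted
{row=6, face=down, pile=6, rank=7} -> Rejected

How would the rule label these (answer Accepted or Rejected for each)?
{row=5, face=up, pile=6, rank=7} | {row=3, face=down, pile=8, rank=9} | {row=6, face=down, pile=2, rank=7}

Accepted, Accepted, Rejected

All 'Accepted' examples share one property — row ≤ 5 — and every 'Rejected' example lacks it.
{row=5, face=up, pile=6, rank=7}: row = 5, fits → Accepted. {row=3, face=down, pile=8, rank=9}: row = 3, fits → Accepted. {row=6, face=down, pile=2, rank=7}: row = 6, lacks this property → Rejected.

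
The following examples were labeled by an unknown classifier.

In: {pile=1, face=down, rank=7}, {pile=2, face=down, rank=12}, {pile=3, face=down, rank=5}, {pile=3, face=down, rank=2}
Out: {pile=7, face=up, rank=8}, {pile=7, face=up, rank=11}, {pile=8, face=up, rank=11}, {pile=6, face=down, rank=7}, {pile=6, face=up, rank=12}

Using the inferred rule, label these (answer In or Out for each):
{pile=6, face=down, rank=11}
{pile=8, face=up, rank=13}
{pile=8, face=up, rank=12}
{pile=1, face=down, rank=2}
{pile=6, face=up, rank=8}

Out, Out, Out, In, Out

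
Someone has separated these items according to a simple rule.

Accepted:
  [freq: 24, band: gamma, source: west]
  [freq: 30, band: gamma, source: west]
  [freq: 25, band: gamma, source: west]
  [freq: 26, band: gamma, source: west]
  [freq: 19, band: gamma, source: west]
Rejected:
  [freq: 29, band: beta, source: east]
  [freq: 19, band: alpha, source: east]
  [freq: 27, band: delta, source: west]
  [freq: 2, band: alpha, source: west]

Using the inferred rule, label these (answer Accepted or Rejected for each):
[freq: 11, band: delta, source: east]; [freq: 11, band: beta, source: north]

Rejected, Rejected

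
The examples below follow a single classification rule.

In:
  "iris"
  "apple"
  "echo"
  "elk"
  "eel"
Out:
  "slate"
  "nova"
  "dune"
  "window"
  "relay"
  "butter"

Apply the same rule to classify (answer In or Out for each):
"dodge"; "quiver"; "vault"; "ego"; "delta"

Out, Out, Out, In, Out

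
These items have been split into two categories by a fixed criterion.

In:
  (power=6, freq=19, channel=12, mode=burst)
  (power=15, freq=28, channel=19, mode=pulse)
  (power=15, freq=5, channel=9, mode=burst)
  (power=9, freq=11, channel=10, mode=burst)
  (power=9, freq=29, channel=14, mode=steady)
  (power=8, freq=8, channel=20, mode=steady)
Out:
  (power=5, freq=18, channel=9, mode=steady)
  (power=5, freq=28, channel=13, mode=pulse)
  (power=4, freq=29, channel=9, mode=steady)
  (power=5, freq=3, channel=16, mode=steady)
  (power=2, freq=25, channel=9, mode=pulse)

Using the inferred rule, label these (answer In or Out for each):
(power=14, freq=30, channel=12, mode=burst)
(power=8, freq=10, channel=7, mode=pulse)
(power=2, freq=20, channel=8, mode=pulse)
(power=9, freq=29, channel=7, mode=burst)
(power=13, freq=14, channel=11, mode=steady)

In, In, Out, In, In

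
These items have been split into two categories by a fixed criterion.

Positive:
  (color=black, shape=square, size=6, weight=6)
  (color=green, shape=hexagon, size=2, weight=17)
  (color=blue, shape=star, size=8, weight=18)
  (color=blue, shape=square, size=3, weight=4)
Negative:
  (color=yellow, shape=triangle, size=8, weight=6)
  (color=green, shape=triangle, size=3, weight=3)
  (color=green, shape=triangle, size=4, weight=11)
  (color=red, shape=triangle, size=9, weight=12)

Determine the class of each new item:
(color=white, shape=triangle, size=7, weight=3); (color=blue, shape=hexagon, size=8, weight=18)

Negative, Positive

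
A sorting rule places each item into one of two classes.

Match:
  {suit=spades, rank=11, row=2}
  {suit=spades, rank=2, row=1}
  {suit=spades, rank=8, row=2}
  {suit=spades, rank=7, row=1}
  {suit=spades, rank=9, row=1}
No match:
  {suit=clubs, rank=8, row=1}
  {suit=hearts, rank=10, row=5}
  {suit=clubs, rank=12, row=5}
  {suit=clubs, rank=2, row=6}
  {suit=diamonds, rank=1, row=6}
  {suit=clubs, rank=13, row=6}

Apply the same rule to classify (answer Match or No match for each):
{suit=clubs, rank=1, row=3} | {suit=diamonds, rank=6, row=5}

Every 'Match' example satisfies: suit is spades. None of the 'No match' examples do.
{suit=clubs, rank=1, row=3}: No match (suit is clubs).
{suit=diamonds, rank=6, row=5}: No match (suit is diamonds).

No match, No match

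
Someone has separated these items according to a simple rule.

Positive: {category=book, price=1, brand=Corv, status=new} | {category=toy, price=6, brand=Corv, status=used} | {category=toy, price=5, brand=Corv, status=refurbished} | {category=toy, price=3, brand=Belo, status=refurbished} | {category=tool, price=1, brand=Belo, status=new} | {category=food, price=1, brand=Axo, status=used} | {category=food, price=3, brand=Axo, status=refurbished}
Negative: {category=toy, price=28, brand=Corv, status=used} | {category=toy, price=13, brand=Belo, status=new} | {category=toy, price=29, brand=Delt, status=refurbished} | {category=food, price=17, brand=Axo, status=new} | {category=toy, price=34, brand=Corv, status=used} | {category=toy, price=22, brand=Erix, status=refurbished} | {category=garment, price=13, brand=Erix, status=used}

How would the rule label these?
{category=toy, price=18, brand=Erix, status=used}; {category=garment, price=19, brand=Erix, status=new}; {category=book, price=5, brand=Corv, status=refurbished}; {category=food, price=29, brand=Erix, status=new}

Negative, Negative, Positive, Negative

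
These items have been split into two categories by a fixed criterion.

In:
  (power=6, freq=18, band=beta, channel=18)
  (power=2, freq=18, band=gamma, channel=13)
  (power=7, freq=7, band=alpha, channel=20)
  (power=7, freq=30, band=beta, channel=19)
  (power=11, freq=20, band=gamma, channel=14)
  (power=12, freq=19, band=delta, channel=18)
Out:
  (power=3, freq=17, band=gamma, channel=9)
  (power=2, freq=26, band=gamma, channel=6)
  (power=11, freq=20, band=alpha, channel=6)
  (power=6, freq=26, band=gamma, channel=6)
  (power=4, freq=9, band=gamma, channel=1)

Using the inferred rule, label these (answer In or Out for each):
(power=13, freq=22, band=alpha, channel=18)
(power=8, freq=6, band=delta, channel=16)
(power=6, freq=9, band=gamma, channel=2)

In, In, Out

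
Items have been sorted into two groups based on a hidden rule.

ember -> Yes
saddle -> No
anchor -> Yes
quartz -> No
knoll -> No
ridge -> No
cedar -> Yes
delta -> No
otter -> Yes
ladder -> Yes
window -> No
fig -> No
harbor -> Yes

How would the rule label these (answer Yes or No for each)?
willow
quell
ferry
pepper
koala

No, No, No, Yes, No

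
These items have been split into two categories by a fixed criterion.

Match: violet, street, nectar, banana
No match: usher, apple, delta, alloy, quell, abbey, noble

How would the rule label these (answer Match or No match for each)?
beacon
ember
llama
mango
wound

Match, No match, No match, No match, No match

A rule that fits every label: even length — true of each 'Match' example, false of each 'No match' one.
beacon: Match (length 6). ember: No match (length 5). llama: No match (length 5). mango: No match (length 5). wound: No match (length 5).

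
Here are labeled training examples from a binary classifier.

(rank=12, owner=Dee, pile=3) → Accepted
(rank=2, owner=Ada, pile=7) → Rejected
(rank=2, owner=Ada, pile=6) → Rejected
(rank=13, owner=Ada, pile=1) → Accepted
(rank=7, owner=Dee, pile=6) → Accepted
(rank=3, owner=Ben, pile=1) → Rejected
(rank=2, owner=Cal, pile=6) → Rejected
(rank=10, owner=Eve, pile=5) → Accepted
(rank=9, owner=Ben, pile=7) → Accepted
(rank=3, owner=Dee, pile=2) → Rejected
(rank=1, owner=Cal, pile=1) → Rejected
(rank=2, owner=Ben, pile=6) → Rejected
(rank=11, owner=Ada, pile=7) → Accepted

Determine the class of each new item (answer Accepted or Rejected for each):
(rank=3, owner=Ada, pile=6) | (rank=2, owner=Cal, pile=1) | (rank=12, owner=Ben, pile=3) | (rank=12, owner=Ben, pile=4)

Rejected, Rejected, Accepted, Accepted

The simplest hypothesis consistent with all the labels is: rank ≥ 7.
Rejected: (rank=3, owner=Ada, pile=6), since rank = 3.
Rejected: (rank=2, owner=Cal, pile=1), since rank = 2.
Accepted: (rank=12, owner=Ben, pile=3), since rank = 12.
Accepted: (rank=12, owner=Ben, pile=4), since rank = 12.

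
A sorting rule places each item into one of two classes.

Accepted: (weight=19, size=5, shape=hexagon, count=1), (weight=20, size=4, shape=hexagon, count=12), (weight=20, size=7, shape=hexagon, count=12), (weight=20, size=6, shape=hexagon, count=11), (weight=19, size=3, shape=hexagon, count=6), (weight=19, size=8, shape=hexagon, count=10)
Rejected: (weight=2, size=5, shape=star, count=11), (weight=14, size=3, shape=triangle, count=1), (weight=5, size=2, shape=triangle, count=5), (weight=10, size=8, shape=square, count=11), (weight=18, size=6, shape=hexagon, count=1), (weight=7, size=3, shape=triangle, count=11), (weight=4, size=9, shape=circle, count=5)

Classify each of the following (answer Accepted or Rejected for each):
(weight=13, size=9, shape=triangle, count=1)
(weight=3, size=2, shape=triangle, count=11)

The distinguishing property — weight ≥ 19 — holds for all the 'Accepted' cases and none of the 'Rejected' cases.
(weight=13, size=9, shape=triangle, count=1): weight = 13, doesn't qualify → Rejected. (weight=3, size=2, shape=triangle, count=11): weight = 3, doesn't qualify → Rejected.

Rejected, Rejected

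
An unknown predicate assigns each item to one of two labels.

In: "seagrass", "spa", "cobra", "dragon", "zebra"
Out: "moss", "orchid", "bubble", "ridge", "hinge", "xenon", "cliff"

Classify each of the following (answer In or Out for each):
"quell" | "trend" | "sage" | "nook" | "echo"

Checking candidate rules against both groups, what survives is: contains 'a'.
"quell": no 'a' — does not satisfy this, so Out.
"trend": no 'a' — does not satisfy this, so Out.
"sage": has 'a' — checks out, so In.
"nook": no 'a' — does not satisfy this, so Out.
"echo": no 'a' — does not satisfy this, so Out.

Out, Out, In, Out, Out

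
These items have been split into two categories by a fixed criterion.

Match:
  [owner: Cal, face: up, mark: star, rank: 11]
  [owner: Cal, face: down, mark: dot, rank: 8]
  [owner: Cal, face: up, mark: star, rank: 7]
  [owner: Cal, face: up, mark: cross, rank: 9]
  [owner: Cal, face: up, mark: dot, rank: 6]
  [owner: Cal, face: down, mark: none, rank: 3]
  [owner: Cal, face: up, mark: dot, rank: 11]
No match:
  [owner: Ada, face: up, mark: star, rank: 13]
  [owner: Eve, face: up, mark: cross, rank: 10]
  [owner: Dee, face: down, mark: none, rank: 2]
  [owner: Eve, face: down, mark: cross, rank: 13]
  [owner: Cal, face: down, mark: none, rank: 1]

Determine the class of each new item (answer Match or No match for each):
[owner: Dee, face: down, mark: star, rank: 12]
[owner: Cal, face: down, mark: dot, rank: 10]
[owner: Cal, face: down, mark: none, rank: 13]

All 'Match' examples share one property — owner is Cal AND rank ≥ 2 — and every 'No match' example lacks it.
[owner: Dee, face: down, mark: star, rank: 12]: No match (owner is Dee, rank = 12). [owner: Cal, face: down, mark: dot, rank: 10]: Match (owner is Cal, rank = 10). [owner: Cal, face: down, mark: none, rank: 13]: Match (owner is Cal, rank = 13).

No match, Match, Match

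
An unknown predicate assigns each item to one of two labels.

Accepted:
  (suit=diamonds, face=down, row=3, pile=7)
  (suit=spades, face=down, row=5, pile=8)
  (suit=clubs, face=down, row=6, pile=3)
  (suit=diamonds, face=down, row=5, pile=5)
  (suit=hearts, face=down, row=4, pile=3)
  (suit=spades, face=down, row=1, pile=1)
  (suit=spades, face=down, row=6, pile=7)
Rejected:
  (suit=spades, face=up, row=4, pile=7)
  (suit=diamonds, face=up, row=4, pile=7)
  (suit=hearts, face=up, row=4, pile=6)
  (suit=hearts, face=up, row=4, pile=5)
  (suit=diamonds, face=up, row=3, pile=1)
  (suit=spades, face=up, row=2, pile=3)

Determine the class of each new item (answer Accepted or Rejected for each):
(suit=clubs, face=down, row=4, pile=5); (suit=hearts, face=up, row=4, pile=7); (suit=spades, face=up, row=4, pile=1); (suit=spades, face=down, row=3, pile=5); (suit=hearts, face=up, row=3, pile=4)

Accepted, Rejected, Rejected, Accepted, Rejected

Comparing the two groups points to one rule — face is down.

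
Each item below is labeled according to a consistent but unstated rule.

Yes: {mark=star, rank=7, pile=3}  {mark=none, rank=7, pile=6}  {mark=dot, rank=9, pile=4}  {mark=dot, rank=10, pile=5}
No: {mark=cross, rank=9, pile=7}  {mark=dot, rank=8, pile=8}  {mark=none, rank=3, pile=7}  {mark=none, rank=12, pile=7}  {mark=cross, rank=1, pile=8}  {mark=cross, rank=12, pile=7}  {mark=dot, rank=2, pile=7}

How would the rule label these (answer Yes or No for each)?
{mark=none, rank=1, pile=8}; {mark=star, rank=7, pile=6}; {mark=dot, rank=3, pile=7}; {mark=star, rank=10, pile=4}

'Yes' ⟺ pile ≤ 6.
{mark=none, rank=1, pile=8} — pile = 8, hence No. {mark=star, rank=7, pile=6} — pile = 6, hence Yes. {mark=dot, rank=3, pile=7} — pile = 7, hence No. {mark=star, rank=10, pile=4} — pile = 4, hence Yes.

No, Yes, No, Yes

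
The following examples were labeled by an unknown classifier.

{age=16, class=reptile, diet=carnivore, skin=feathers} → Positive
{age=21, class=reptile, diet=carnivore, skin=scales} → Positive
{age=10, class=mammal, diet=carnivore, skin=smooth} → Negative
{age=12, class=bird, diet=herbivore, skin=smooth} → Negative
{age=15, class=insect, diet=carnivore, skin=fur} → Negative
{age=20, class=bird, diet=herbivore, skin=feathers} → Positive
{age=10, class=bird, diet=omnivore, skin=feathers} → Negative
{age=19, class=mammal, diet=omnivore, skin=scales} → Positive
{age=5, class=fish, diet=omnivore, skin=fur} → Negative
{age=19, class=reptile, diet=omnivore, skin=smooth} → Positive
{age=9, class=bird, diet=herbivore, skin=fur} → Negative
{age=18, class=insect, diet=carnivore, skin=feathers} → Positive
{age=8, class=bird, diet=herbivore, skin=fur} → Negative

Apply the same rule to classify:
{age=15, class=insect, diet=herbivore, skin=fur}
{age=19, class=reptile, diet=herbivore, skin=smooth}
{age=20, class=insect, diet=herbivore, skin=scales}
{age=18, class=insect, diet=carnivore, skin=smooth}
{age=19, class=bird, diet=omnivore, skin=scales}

A rule that fits every label: age ≥ 16 — true of each 'Positive' example, false of each 'Negative' one.
{age=15, class=insect, diet=herbivore, skin=fur}: Negative (age = 15).
{age=19, class=reptile, diet=herbivore, skin=smooth}: Positive (age = 19).
{age=20, class=insect, diet=herbivore, skin=scales}: Positive (age = 20).
{age=18, class=insect, diet=carnivore, skin=smooth}: Positive (age = 18).
{age=19, class=bird, diet=omnivore, skin=scales}: Positive (age = 19).

Negative, Positive, Positive, Positive, Positive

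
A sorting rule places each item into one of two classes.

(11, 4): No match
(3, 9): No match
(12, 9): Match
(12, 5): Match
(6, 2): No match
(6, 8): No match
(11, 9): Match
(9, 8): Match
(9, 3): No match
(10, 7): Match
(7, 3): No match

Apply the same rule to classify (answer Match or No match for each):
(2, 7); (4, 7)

The rule appears to be: sum ≥ 17.
No match: (2, 7), since 2+7 = 9. No match: (4, 7), since 4+7 = 11.

No match, No match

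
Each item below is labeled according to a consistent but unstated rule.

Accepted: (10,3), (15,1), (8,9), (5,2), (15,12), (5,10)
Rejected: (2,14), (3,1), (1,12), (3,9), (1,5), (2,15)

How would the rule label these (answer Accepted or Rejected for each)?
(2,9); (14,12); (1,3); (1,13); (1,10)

'Accepted' ⟺ first ≥ 5.
Rejected: (2,9), since first 2. Accepted: (14,12), since first 14. Rejected: (1,3), since first 1. Rejected: (1,13), since first 1. Rejected: (1,10), since first 1.

Rejected, Accepted, Rejected, Rejected, Rejected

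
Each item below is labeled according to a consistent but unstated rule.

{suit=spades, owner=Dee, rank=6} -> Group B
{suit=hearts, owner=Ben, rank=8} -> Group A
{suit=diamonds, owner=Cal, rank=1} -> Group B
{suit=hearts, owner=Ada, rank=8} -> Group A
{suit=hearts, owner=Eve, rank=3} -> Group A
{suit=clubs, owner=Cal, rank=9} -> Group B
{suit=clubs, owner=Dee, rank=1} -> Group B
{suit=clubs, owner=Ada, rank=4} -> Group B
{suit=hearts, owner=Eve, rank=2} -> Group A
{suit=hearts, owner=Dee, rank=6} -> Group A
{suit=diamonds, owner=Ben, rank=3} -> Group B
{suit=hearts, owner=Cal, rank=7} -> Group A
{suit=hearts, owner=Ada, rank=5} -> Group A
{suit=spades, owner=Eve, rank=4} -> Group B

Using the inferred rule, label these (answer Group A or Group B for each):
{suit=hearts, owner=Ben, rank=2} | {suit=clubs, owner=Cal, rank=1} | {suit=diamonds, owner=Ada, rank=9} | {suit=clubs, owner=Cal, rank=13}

Every 'Group A' example satisfies: suit is hearts. None of the 'Group B' examples do.
{suit=hearts, owner=Ben, rank=2} — suit is hearts, hence Group A.
{suit=clubs, owner=Cal, rank=1} — suit is clubs, hence Group B.
{suit=diamonds, owner=Ada, rank=9} — suit is diamonds, hence Group B.
{suit=clubs, owner=Cal, rank=13} — suit is clubs, hence Group B.

Group A, Group B, Group B, Group B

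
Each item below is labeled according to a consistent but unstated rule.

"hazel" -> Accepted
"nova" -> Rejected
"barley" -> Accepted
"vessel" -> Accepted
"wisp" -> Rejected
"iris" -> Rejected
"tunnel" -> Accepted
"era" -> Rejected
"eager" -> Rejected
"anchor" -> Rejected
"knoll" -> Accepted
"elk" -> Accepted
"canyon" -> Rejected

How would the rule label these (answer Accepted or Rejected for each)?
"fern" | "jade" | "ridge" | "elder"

Comparing the two groups points to one rule — contains 'l'.

Rejected, Rejected, Rejected, Accepted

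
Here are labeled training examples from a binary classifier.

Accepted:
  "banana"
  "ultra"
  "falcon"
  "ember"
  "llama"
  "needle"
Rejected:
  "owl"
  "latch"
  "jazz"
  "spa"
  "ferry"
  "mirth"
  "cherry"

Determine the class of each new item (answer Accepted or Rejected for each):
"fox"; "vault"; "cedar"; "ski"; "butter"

Rejected, Accepted, Accepted, Rejected, Accepted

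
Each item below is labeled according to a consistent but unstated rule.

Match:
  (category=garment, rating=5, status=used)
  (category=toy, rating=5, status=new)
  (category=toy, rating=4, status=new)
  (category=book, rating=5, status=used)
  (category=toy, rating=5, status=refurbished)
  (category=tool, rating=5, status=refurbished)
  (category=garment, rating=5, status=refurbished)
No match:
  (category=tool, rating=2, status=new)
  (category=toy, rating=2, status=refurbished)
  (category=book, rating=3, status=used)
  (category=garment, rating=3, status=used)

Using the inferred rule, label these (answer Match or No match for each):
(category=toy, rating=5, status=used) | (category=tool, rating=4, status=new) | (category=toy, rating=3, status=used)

One predicate separates the groups cleanly: rating ≥ 4.

Match, Match, No match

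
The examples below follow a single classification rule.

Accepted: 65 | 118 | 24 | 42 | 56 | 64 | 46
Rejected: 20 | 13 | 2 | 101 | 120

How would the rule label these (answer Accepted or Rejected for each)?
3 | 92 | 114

Rejected, Accepted, Accepted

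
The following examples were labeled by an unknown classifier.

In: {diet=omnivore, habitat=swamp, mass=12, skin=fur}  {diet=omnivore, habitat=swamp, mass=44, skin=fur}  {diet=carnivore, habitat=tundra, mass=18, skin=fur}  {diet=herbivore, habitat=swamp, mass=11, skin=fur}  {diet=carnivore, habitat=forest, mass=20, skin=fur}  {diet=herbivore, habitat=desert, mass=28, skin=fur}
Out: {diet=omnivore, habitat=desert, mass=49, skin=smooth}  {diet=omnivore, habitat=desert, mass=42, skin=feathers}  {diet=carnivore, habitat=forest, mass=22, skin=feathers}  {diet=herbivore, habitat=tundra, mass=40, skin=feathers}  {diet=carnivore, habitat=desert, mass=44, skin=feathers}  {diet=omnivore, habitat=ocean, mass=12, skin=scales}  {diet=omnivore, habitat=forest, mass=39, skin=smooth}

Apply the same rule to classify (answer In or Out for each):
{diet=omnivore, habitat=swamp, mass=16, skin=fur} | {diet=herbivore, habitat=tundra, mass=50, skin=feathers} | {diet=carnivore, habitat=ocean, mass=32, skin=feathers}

The distinguishing property — skin is fur — holds for all the 'In' cases and none of the 'Out' cases.
{diet=omnivore, habitat=swamp, mass=16, skin=fur} → skin is fur → In. {diet=herbivore, habitat=tundra, mass=50, skin=feathers} → skin is feathers → Out. {diet=carnivore, habitat=ocean, mass=32, skin=feathers} → skin is feathers → Out.

In, Out, Out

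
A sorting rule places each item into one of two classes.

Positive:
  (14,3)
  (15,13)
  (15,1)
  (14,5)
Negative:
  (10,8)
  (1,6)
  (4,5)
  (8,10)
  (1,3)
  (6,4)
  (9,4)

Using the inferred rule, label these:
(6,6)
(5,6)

The pattern is that an item is 'Positive' exactly when: first ≥ 13.
(6,6): first 6 — fails this test, so Negative. (5,6): first 5 — fails this test, so Negative.

Negative, Negative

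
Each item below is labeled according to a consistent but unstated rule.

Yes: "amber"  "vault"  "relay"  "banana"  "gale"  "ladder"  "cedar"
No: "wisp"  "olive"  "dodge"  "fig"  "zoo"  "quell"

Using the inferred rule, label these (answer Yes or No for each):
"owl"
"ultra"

No, Yes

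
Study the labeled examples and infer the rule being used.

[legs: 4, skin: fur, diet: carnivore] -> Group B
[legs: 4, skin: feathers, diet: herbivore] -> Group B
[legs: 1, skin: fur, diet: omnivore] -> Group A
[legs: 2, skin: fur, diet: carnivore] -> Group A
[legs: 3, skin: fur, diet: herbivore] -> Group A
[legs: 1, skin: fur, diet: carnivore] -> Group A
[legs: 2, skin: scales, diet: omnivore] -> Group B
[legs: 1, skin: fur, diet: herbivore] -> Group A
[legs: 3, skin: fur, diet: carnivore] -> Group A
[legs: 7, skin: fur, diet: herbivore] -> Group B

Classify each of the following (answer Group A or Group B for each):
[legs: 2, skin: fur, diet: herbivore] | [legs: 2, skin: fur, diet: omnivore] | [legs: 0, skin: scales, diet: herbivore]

'Group A' ⟺ skin is fur AND legs ≤ 3.
[legs: 2, skin: fur, diet: herbivore]: skin is fur, legs = 2, fits → Group A. [legs: 2, skin: fur, diet: omnivore]: skin is fur, legs = 2, fits → Group A. [legs: 0, skin: scales, diet: herbivore]: skin is scales, legs = 0, does not fit → Group B.

Group A, Group A, Group B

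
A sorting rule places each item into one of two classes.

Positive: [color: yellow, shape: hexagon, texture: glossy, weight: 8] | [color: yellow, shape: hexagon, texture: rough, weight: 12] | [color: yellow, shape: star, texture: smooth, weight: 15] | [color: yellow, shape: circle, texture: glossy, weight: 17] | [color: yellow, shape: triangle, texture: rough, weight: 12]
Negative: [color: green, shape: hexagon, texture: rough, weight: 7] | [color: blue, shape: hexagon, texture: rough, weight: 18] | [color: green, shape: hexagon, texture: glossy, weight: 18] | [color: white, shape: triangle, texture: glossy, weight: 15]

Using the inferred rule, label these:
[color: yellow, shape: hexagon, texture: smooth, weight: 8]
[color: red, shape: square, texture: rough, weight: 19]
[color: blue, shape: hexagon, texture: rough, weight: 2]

One predicate separates the groups cleanly: color is yellow.
[color: yellow, shape: hexagon, texture: smooth, weight: 8] → color is yellow → Positive. [color: red, shape: square, texture: rough, weight: 19] → color is red → Negative. [color: blue, shape: hexagon, texture: rough, weight: 2] → color is blue → Negative.

Positive, Negative, Negative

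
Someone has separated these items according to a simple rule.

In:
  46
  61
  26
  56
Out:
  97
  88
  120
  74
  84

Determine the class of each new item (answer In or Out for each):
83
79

The classifier is using: at most 61.
83: 83 > 61 — doesn't match, so Out.
79: 79 > 61 — doesn't match, so Out.

Out, Out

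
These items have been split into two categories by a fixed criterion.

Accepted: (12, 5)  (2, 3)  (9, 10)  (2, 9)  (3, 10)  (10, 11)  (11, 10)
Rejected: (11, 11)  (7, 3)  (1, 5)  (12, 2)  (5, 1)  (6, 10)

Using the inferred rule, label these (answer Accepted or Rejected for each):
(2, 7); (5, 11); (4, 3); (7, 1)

Accepted, Rejected, Accepted, Rejected

The pattern is that an item is 'Accepted' exactly when: sum is odd.
Accepted: (2, 7), since 2+7 = 9.
Rejected: (5, 11), since 5+11 = 16.
Accepted: (4, 3), since 4+3 = 7.
Rejected: (7, 1), since 7+1 = 8.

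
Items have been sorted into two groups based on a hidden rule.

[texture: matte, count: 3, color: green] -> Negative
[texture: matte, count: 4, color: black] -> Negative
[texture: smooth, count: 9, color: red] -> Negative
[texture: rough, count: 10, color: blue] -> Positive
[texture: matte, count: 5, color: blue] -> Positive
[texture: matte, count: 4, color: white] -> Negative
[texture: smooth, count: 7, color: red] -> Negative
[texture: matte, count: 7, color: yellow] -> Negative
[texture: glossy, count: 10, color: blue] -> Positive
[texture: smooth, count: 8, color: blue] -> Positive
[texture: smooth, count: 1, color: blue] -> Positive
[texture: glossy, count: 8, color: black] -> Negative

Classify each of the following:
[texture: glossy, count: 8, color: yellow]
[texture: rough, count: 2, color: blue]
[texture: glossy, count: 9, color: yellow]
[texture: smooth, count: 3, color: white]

Negative, Positive, Negative, Negative

The distinguishing property — color is blue — holds for all the 'Positive' cases and none of the 'Negative' cases.
[texture: glossy, count: 8, color: yellow]: Negative (color is yellow). [texture: rough, count: 2, color: blue]: Positive (color is blue). [texture: glossy, count: 9, color: yellow]: Negative (color is yellow). [texture: smooth, count: 3, color: white]: Negative (color is white).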